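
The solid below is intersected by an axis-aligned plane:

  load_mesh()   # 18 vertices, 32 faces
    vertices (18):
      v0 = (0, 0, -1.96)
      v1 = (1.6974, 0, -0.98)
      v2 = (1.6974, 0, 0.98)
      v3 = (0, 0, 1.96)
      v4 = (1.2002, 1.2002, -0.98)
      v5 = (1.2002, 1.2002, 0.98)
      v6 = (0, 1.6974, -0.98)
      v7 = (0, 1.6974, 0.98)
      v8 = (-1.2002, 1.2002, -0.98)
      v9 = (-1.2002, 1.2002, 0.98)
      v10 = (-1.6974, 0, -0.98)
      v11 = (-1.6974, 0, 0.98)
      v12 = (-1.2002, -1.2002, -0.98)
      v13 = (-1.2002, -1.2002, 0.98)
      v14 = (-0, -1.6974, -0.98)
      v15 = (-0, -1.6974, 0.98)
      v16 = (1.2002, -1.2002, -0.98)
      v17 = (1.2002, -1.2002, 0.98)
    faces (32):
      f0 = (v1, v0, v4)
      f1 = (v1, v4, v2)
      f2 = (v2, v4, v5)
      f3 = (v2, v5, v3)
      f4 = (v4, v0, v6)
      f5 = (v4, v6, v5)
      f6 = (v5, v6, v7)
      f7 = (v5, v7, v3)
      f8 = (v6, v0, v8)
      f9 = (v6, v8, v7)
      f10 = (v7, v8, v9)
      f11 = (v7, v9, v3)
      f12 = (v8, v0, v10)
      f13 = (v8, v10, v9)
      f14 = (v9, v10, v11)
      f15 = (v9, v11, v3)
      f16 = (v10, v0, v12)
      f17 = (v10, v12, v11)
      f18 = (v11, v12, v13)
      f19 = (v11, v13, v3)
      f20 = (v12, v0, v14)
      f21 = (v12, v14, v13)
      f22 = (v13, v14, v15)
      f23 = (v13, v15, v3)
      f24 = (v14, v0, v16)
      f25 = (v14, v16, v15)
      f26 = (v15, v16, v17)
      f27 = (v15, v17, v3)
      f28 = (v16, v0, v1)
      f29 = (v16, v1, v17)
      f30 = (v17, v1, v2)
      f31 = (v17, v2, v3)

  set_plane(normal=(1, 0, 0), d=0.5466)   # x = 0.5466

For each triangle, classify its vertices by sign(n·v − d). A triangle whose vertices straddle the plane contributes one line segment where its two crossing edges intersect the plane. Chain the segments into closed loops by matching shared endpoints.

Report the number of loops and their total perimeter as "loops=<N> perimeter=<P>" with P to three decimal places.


Straddling triangles (12 of 32):
  (v1,v0,v4) [+-+] → (0.5466, 0, -1.64442)–(0.5466, 0.5466, -1.51368)  len=0.5620
  (v2,v5,v3) [++-] → (0.5466, 0.5466, 1.51368)–(0.5466, 0, 1.64442)  len=0.5620
  (v4,v0,v6) [+--] → (0.5466, 0.5466, -1.51368)–(0.5466, 1.47096, -0.98)  len=1.0674
  (v4,v6,v5) [+-+] → (0.5466, 1.47096, -0.98)–(0.5466, 1.47096, -0.0873688)  len=0.8926
  (v5,v6,v7) [+--] → (0.5466, 1.47096, -0.0873688)–(0.5466, 1.47096, 0.98)  len=1.0674
  (v5,v7,v3) [+--] → (0.5466, 1.47096, 0.98)–(0.5466, 0.5466, 1.51368)  len=1.0674
  (v14,v0,v16) [--+] → (0.5466, -0.5466, -1.51368)–(0.5466, -1.47096, -0.98)  len=1.0674
  (v14,v16,v15) [-+-] → (0.5466, -1.47096, -0.98)–(0.5466, -1.47096, 0.0873688)  len=1.0674
  (v15,v16,v17) [-++] → (0.5466, -1.47096, 0.0873688)–(0.5466, -1.47096, 0.98)  len=0.8926
  (v15,v17,v3) [-+-] → (0.5466, -1.47096, 0.98)–(0.5466, -0.5466, 1.51368)  len=1.0674
  (v16,v0,v1) [+-+] → (0.5466, -0.5466, -1.51368)–(0.5466, 0, -1.64442)  len=0.5620
  (v17,v2,v3) [++-] → (0.5466, 0, 1.64442)–(0.5466, -0.5466, 1.51368)  len=0.5620

Chained into 1 loop(s):
  loop 1: 12 segments, perimeter = 10.4375
Total perimeter = 10.438

loops=1 perimeter=10.438


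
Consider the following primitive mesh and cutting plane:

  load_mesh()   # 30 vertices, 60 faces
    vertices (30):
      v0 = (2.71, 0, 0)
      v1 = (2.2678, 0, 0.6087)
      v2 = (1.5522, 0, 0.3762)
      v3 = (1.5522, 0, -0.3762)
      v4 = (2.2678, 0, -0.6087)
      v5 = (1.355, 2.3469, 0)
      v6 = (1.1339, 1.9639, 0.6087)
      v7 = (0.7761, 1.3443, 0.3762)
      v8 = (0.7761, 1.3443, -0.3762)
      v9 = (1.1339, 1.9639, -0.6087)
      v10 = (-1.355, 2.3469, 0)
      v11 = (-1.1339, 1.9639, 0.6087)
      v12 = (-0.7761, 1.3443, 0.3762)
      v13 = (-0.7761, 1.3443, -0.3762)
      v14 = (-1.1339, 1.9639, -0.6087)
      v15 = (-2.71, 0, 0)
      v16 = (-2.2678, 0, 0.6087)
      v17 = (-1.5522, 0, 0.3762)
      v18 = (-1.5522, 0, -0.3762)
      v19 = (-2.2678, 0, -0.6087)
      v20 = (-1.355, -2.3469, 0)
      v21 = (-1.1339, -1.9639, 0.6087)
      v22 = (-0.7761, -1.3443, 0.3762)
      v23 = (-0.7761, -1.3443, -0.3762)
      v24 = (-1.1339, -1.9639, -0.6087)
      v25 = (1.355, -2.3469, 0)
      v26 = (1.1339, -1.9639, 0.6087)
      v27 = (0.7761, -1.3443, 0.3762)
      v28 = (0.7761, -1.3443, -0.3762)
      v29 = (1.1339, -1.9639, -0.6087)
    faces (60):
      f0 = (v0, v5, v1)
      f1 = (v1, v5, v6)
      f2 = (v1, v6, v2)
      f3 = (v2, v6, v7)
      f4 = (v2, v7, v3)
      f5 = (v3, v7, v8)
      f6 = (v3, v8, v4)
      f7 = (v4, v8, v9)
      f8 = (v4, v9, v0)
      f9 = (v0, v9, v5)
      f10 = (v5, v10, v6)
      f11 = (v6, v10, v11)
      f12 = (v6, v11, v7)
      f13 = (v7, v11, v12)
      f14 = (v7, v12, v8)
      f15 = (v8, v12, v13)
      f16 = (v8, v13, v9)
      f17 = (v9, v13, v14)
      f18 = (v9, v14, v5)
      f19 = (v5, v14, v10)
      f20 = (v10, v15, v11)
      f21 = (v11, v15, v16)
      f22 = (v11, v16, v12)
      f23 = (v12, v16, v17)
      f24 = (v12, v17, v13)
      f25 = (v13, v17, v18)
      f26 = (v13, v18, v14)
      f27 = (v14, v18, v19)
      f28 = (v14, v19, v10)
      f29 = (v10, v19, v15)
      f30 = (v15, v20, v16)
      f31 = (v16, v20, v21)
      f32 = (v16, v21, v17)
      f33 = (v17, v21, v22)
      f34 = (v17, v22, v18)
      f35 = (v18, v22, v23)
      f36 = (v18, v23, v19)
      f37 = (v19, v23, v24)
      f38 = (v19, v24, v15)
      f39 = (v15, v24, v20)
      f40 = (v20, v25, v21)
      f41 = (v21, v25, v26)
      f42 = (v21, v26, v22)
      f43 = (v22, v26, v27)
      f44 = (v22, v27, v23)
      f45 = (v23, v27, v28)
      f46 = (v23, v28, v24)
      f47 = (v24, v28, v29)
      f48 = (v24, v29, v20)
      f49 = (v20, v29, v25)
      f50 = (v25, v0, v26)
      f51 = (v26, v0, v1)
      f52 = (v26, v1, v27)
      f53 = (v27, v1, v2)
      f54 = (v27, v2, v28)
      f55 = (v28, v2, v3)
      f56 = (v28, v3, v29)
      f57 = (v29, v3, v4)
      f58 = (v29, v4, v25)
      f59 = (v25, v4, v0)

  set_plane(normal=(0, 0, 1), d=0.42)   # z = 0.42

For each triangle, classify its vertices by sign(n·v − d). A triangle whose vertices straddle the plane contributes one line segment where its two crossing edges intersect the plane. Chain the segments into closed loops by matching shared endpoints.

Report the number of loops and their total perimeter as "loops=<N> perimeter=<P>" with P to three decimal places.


Straddling triangles (24 of 60):
  (v0,v5,v1) [--+] → (1.98483, 0.727551, 0.42)–(2.40488, 0, 0.42)  len=0.8401
  (v1,v5,v6) [+-+] → (1.98483, 0.727551, 0.42)–(1.20244, 2.08263, 0.42)  len=1.5647
  (v1,v6,v2) [++-] → (1.4734, 0.369973, 0.42)–(1.68701, 0, 0.42)  len=0.4272
  (v2,v6,v7) [-+-] → (1.4734, 0.369973, 0.42)–(0.843505, 1.46102, 0.42)  len=1.2598
  (v5,v10,v6) [--+] → (0.362329, 2.08263, 0.42)–(1.20244, 2.08263, 0.42)  len=0.8401
  (v6,v10,v11) [+-+] → (0.362329, 2.08263, 0.42)–(-1.20244, 2.08263, 0.42)  len=1.5648
  (v6,v11,v7) [++-] → (0.416281, 1.46102, 0.42)–(0.843505, 1.46102, 0.42)  len=0.4272
  (v7,v11,v12) [-+-] → (0.416281, 1.46102, 0.42)–(-0.843505, 1.46102, 0.42)  len=1.2598
  (v10,v15,v11) [--+] → (-1.6225, 1.35508, 0.42)–(-1.20244, 2.08263, 0.42)  len=0.8401
  (v11,v15,v16) [+-+] → (-1.6225, 1.35508, 0.42)–(-2.40488, 0, 0.42)  len=1.5647
  (v11,v16,v12) [++-] → (-1.05712, 1.09105, 0.42)–(-0.843505, 1.46102, 0.42)  len=0.4272
  (v12,v16,v17) [-+-] → (-1.05712, 1.09105, 0.42)–(-1.68701, 0, 0.42)  len=1.2598
  (v15,v20,v16) [--+] → (-1.98483, -0.727551, 0.42)–(-2.40488, 0, 0.42)  len=0.8401
  (v16,v20,v21) [+-+] → (-1.98483, -0.727551, 0.42)–(-1.20244, -2.08263, 0.42)  len=1.5647
  (v16,v21,v17) [++-] → (-1.4734, -0.369973, 0.42)–(-1.68701, 0, 0.42)  len=0.4272
  (v17,v21,v22) [-+-] → (-1.4734, -0.369973, 0.42)–(-0.843505, -1.46102, 0.42)  len=1.2598
  (v20,v25,v21) [--+] → (-0.362329, -2.08263, 0.42)–(-1.20244, -2.08263, 0.42)  len=0.8401
  (v21,v25,v26) [+-+] → (-0.362329, -2.08263, 0.42)–(1.20244, -2.08263, 0.42)  len=1.5648
  (v21,v26,v22) [++-] → (-0.416281, -1.46102, 0.42)–(-0.843505, -1.46102, 0.42)  len=0.4272
  (v22,v26,v27) [-+-] → (-0.416281, -1.46102, 0.42)–(0.843505, -1.46102, 0.42)  len=1.2598
  (v25,v0,v26) [--+] → (1.6225, -1.35508, 0.42)–(1.20244, -2.08263, 0.42)  len=0.8401
  (v26,v0,v1) [+-+] → (1.6225, -1.35508, 0.42)–(2.40488, 0, 0.42)  len=1.5647
  (v26,v1,v27) [++-] → (1.05712, -1.09105, 0.42)–(0.843505, -1.46102, 0.42)  len=0.4272
  (v27,v1,v2) [-+-] → (1.05712, -1.09105, 0.42)–(1.68701, 0, 0.42)  len=1.2598

Chained into 2 loop(s):
  loop 1: 12 segments, perimeter = 14.4291
  loop 2: 12 segments, perimeter = 10.1222
Total perimeter = 24.551

loops=2 perimeter=24.551


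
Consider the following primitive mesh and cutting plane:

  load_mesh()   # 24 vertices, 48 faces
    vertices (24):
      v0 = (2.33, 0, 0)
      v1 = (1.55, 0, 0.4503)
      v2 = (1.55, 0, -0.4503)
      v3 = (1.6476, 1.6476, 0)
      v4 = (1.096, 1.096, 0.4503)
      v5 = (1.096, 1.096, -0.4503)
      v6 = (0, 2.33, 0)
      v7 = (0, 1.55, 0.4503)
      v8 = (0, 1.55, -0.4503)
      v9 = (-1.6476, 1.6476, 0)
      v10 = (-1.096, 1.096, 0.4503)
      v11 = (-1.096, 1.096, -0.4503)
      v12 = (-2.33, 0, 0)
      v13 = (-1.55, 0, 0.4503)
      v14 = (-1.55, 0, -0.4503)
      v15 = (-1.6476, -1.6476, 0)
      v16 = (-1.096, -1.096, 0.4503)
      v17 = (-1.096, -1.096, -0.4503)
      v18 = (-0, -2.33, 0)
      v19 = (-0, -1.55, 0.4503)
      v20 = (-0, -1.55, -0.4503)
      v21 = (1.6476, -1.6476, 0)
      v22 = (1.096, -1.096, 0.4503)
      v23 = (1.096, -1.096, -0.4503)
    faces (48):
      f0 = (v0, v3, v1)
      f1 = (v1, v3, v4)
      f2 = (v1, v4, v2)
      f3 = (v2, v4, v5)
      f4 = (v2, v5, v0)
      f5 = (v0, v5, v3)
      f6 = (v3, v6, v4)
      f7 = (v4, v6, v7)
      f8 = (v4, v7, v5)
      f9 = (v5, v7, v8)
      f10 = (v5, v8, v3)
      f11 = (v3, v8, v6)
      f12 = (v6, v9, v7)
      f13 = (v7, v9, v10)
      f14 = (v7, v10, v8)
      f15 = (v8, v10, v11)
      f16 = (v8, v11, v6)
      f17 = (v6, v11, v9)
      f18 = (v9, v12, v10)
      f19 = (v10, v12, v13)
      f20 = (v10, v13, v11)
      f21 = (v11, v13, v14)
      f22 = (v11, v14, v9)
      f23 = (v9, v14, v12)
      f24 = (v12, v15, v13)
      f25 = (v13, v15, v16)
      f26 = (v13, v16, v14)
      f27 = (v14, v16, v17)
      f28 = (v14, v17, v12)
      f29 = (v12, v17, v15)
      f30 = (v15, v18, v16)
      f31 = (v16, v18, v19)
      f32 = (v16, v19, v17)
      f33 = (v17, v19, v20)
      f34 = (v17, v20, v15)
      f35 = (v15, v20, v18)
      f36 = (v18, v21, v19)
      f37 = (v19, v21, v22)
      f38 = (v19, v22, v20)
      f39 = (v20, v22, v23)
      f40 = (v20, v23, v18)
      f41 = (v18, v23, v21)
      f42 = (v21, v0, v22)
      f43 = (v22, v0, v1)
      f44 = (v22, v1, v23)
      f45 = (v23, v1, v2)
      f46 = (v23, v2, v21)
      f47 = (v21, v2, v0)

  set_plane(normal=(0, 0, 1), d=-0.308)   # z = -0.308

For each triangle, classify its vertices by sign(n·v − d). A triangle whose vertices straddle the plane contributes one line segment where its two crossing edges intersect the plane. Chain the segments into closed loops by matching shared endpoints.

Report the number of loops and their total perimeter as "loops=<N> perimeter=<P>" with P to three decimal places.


Straddling triangles (32 of 48):
  (v1,v4,v2) [++-] → (1.47827, 0.173174, -0.308)–(1.55, 0, -0.308)  len=0.1874
  (v2,v4,v5) [-+-] → (1.47827, 0.173174, -0.308)–(1.096, 1.096, -0.308)  len=0.9989
  (v2,v5,v0) [--+] → (1.48596, 0.749651, -0.308)–(1.79649, 0, -0.308)  len=0.8114
  (v0,v5,v3) [+-+] → (1.48596, 0.749651, -0.308)–(1.27031, 1.27031, -0.308)  len=0.5636
  (v4,v7,v5) [++-] → (0.922826, 1.16773, -0.308)–(1.096, 1.096, -0.308)  len=0.1874
  (v5,v7,v8) [-+-] → (0.922826, 1.16773, -0.308)–(0, 1.55, -0.308)  len=0.9989
  (v5,v8,v3) [--+] → (0.520661, 1.58084, -0.308)–(1.27031, 1.27031, -0.308)  len=0.8114
  (v3,v8,v6) [+-+] → (0.520661, 1.58084, -0.308)–(0, 1.79649, -0.308)  len=0.5636
  (v7,v10,v8) [++-] → (-0.173174, 1.47827, -0.308)–(0, 1.55, -0.308)  len=0.1874
  (v8,v10,v11) [-+-] → (-0.173174, 1.47827, -0.308)–(-1.096, 1.096, -0.308)  len=0.9989
  (v8,v11,v6) [--+] → (-0.749651, 1.48596, -0.308)–(0, 1.79649, -0.308)  len=0.8114
  (v6,v11,v9) [+-+] → (-0.749651, 1.48596, -0.308)–(-1.27031, 1.27031, -0.308)  len=0.5636
  (v10,v13,v11) [++-] → (-1.16773, 0.922826, -0.308)–(-1.096, 1.096, -0.308)  len=0.1874
  (v11,v13,v14) [-+-] → (-1.16773, 0.922826, -0.308)–(-1.55, 0, -0.308)  len=0.9989
  (v11,v14,v9) [--+] → (-1.58084, 0.520661, -0.308)–(-1.27031, 1.27031, -0.308)  len=0.8114
  (v9,v14,v12) [+-+] → (-1.58084, 0.520661, -0.308)–(-1.79649, 0, -0.308)  len=0.5636
  (v13,v16,v14) [++-] → (-1.47827, -0.173174, -0.308)–(-1.55, 0, -0.308)  len=0.1874
  (v14,v16,v17) [-+-] → (-1.47827, -0.173174, -0.308)–(-1.096, -1.096, -0.308)  len=0.9989
  (v14,v17,v12) [--+] → (-1.48596, -0.749651, -0.308)–(-1.79649, 0, -0.308)  len=0.8114
  (v12,v17,v15) [+-+] → (-1.48596, -0.749651, -0.308)–(-1.27031, -1.27031, -0.308)  len=0.5636
  (v16,v19,v17) [++-] → (-0.922826, -1.16773, -0.308)–(-1.096, -1.096, -0.308)  len=0.1874
  (v17,v19,v20) [-+-] → (-0.922826, -1.16773, -0.308)–(0, -1.55, -0.308)  len=0.9989
  (v17,v20,v15) [--+] → (-0.520661, -1.58084, -0.308)–(-1.27031, -1.27031, -0.308)  len=0.8114
  (v15,v20,v18) [+-+] → (-0.520661, -1.58084, -0.308)–(0, -1.79649, -0.308)  len=0.5636
  (v19,v22,v20) [++-] → (0.173174, -1.47827, -0.308)–(0, -1.55, -0.308)  len=0.1874
  (v20,v22,v23) [-+-] → (0.173174, -1.47827, -0.308)–(1.096, -1.096, -0.308)  len=0.9989
  (v20,v23,v18) [--+] → (0.749651, -1.48596, -0.308)–(0, -1.79649, -0.308)  len=0.8114
  (v18,v23,v21) [+-+] → (0.749651, -1.48596, -0.308)–(1.27031, -1.27031, -0.308)  len=0.5636
  (v22,v1,v23) [++-] → (1.16773, -0.922826, -0.308)–(1.096, -1.096, -0.308)  len=0.1874
  (v23,v1,v2) [-+-] → (1.16773, -0.922826, -0.308)–(1.55, 0, -0.308)  len=0.9989
  (v23,v2,v21) [--+] → (1.58084, -0.520661, -0.308)–(1.27031, -1.27031, -0.308)  len=0.8114
  (v21,v2,v0) [+-+] → (1.58084, -0.520661, -0.308)–(1.79649, 0, -0.308)  len=0.5636

Chained into 2 loop(s):
  loop 1: 16 segments, perimeter = 9.4905
  loop 2: 16 segments, perimeter = 10.9998
Total perimeter = 20.490

loops=2 perimeter=20.490


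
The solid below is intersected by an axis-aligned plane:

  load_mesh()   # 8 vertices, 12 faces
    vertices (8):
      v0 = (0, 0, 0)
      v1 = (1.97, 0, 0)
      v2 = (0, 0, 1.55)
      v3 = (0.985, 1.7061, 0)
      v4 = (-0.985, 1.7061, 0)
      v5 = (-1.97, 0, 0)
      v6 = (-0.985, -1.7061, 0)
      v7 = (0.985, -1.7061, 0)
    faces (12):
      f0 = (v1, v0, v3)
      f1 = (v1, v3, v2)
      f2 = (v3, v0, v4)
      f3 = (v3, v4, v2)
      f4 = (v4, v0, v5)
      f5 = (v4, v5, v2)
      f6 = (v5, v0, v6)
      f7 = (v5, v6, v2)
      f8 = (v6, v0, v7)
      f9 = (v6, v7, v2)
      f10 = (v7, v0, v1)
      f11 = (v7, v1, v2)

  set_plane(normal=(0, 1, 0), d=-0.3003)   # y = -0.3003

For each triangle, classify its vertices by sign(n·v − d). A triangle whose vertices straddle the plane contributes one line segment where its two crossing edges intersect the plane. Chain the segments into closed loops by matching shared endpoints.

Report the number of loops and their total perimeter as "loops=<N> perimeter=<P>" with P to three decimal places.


loops=1 perimeter=8.071

Straddling triangles (6 of 12):
  (v5,v0,v6) [++-] → (-0.173375, -0.3003, 0)–(-1.79662, -0.3003, 0)  len=1.6232
  (v5,v6,v2) [+-+] → (-1.79662, -0.3003, 0)–(-0.173375, -0.3003, 1.27718)  len=2.0655
  (v6,v0,v7) [-+-] → (-0.173375, -0.3003, 0)–(0.173375, -0.3003, 0)  len=0.3468
  (v6,v7,v2) [--+] → (0.173375, -0.3003, 1.27718)–(-0.173375, -0.3003, 1.27718)  len=0.3468
  (v7,v0,v1) [-++] → (0.173375, -0.3003, 0)–(1.79662, -0.3003, 0)  len=1.6232
  (v7,v1,v2) [-++] → (1.79662, -0.3003, 0)–(0.173375, -0.3003, 1.27718)  len=2.0655

Chained into 1 loop(s):
  loop 1: 6 segments, perimeter = 8.0709
Total perimeter = 8.071


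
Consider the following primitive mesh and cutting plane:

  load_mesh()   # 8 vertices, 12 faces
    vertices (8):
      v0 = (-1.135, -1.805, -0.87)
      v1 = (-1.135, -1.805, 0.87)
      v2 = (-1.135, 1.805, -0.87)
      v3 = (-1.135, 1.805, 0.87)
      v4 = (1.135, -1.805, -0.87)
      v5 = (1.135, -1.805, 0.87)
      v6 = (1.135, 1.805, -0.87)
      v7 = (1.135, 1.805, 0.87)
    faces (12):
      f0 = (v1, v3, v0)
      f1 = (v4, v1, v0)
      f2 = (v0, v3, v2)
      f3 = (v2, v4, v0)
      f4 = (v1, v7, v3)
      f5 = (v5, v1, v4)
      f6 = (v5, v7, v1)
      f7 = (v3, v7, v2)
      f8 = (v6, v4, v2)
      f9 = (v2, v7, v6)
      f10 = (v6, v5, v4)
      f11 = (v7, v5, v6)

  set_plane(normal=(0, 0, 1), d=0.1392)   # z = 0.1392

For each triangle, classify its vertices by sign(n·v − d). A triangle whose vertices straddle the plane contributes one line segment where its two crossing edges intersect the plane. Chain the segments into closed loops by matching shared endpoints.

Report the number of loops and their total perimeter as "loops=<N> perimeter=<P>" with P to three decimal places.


Straddling triangles (8 of 12):
  (v1,v3,v0) [++-] → (-1.135, 0.2888, 0.1392)–(-1.135, -1.805, 0.1392)  len=2.0938
  (v4,v1,v0) [-+-] → (-0.1816, -1.805, 0.1392)–(-1.135, -1.805, 0.1392)  len=0.9534
  (v0,v3,v2) [-+-] → (-1.135, 0.2888, 0.1392)–(-1.135, 1.805, 0.1392)  len=1.5162
  (v5,v1,v4) [++-] → (-0.1816, -1.805, 0.1392)–(1.135, -1.805, 0.1392)  len=1.3166
  (v3,v7,v2) [++-] → (0.1816, 1.805, 0.1392)–(-1.135, 1.805, 0.1392)  len=1.3166
  (v2,v7,v6) [-+-] → (0.1816, 1.805, 0.1392)–(1.135, 1.805, 0.1392)  len=0.9534
  (v6,v5,v4) [-+-] → (1.135, -0.2888, 0.1392)–(1.135, -1.805, 0.1392)  len=1.5162
  (v7,v5,v6) [++-] → (1.135, -0.2888, 0.1392)–(1.135, 1.805, 0.1392)  len=2.0938

Chained into 1 loop(s):
  loop 1: 8 segments, perimeter = 11.7600
Total perimeter = 11.760

loops=1 perimeter=11.760


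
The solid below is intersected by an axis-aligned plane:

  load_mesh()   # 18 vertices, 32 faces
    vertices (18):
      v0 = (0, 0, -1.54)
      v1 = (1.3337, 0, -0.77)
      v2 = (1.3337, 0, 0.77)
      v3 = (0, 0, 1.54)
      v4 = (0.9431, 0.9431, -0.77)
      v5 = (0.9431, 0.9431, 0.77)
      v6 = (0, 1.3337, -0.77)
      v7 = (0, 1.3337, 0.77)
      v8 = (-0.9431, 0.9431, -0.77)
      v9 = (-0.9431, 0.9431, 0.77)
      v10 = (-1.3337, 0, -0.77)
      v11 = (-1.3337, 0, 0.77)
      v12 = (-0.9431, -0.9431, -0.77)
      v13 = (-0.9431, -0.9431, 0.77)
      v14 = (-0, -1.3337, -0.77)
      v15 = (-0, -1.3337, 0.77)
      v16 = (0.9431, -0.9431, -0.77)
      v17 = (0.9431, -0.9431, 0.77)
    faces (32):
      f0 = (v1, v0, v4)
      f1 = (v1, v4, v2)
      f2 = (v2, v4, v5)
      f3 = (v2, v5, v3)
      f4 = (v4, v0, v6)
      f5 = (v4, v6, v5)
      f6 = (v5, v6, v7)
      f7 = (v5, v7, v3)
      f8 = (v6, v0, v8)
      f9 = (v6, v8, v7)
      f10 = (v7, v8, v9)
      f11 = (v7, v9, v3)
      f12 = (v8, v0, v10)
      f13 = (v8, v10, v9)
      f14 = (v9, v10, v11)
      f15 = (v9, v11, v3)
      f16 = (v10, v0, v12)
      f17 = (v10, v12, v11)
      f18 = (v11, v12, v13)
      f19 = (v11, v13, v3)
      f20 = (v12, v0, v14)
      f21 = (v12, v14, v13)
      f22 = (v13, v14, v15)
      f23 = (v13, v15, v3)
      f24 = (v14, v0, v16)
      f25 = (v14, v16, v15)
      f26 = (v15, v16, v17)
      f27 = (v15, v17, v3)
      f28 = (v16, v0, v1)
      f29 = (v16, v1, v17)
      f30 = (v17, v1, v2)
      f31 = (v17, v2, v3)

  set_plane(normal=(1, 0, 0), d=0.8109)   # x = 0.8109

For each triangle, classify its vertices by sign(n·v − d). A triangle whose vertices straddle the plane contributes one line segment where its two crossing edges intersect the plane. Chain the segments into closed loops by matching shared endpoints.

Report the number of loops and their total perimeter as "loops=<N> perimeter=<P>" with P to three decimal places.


loops=1 perimeter=7.279

Straddling triangles (12 of 32):
  (v1,v0,v4) [+-+] → (0.8109, 0, -1.07183)–(0.8109, 0.8109, -0.877936)  len=0.8338
  (v2,v5,v3) [++-] → (0.8109, 0.8109, 0.877936)–(0.8109, 0, 1.07183)  len=0.8338
  (v4,v0,v6) [+--] → (0.8109, 0.8109, -0.877936)–(0.8109, 0.997853, -0.77)  len=0.2159
  (v4,v6,v5) [+-+] → (0.8109, 0.997853, -0.77)–(0.8109, 0.997853, 0.554129)  len=1.3241
  (v5,v6,v7) [+--] → (0.8109, 0.997853, 0.554129)–(0.8109, 0.997853, 0.77)  len=0.2159
  (v5,v7,v3) [+--] → (0.8109, 0.997853, 0.77)–(0.8109, 0.8109, 0.877936)  len=0.2159
  (v14,v0,v16) [--+] → (0.8109, -0.8109, -0.877936)–(0.8109, -0.997853, -0.77)  len=0.2159
  (v14,v16,v15) [-+-] → (0.8109, -0.997853, -0.77)–(0.8109, -0.997853, -0.554129)  len=0.2159
  (v15,v16,v17) [-++] → (0.8109, -0.997853, -0.554129)–(0.8109, -0.997853, 0.77)  len=1.3241
  (v15,v17,v3) [-+-] → (0.8109, -0.997853, 0.77)–(0.8109, -0.8109, 0.877936)  len=0.2159
  (v16,v0,v1) [+-+] → (0.8109, -0.8109, -0.877936)–(0.8109, 0, -1.07183)  len=0.8338
  (v17,v2,v3) [++-] → (0.8109, 0, 1.07183)–(0.8109, -0.8109, 0.877936)  len=0.8338

Chained into 1 loop(s):
  loop 1: 12 segments, perimeter = 7.2785
Total perimeter = 7.279


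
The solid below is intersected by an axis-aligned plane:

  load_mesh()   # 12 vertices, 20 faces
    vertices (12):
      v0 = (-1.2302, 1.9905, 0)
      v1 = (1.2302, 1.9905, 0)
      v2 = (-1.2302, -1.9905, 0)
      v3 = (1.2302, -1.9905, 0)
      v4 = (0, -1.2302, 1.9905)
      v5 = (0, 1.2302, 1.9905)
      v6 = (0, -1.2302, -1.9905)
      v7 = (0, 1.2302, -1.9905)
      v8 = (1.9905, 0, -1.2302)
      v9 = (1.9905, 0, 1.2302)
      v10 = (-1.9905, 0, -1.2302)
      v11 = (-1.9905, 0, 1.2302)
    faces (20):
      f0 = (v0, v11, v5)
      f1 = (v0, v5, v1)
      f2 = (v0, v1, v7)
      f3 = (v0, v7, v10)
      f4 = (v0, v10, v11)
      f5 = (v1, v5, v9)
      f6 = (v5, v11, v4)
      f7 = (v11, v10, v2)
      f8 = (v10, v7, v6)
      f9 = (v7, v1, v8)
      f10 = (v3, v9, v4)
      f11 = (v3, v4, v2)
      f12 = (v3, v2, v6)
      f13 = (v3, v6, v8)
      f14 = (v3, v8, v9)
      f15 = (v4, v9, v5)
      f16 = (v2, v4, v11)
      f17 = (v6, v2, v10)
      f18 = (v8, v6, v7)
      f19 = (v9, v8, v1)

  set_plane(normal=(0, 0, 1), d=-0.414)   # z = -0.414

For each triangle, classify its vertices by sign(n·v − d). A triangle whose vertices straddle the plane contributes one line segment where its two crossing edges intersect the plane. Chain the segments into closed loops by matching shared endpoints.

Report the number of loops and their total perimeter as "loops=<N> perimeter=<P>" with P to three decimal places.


Straddling triangles (10 of 20):
  (v0,v1,v7) [++-] → (0.974333, 1.83237, -0.414)–(-0.974333, 1.83237, -0.414)  len=1.9487
  (v0,v7,v10) [+--] → (-0.974333, 1.83237, -0.414)–(-1.48606, 1.32064, -0.414)  len=0.7237
  (v0,v10,v11) [+-+] → (-1.48606, 1.32064, -0.414)–(-1.9905, 0, -0.414)  len=1.4137
  (v11,v10,v2) [+-+] → (-1.9905, 0, -0.414)–(-1.48606, -1.32064, -0.414)  len=1.4137
  (v7,v1,v8) [-+-] → (0.974333, 1.83237, -0.414)–(1.48606, 1.32064, -0.414)  len=0.7237
  (v3,v2,v6) [++-] → (-0.974333, -1.83237, -0.414)–(0.974333, -1.83237, -0.414)  len=1.9487
  (v3,v6,v8) [+--] → (0.974333, -1.83237, -0.414)–(1.48606, -1.32064, -0.414)  len=0.7237
  (v3,v8,v9) [+-+] → (1.48606, -1.32064, -0.414)–(1.9905, 0, -0.414)  len=1.4137
  (v6,v2,v10) [-+-] → (-0.974333, -1.83237, -0.414)–(-1.48606, -1.32064, -0.414)  len=0.7237
  (v9,v8,v1) [+-+] → (1.9905, 0, -0.414)–(1.48606, 1.32064, -0.414)  len=1.4137

Chained into 1 loop(s):
  loop 1: 10 segments, perimeter = 12.4469
Total perimeter = 12.447

loops=1 perimeter=12.447


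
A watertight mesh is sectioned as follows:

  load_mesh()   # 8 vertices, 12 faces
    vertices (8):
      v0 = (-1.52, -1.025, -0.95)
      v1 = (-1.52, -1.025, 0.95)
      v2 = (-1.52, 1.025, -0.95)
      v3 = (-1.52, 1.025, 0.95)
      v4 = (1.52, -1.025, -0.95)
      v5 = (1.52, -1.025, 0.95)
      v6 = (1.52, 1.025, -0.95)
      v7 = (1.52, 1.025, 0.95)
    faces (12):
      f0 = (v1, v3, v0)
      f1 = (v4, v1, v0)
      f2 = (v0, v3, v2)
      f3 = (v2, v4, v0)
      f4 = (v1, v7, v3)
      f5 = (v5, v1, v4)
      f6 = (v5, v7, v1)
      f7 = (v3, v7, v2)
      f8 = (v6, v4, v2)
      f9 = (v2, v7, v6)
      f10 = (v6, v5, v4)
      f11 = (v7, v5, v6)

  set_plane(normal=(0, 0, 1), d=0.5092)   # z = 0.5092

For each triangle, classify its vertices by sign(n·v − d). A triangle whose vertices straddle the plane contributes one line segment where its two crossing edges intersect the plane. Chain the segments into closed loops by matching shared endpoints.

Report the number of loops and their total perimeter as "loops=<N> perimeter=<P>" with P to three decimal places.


loops=1 perimeter=10.180

Straddling triangles (8 of 12):
  (v1,v3,v0) [++-] → (-1.52, 0.5494, 0.5092)–(-1.52, -1.025, 0.5092)  len=1.5744
  (v4,v1,v0) [-+-] → (-0.81472, -1.025, 0.5092)–(-1.52, -1.025, 0.5092)  len=0.7053
  (v0,v3,v2) [-+-] → (-1.52, 0.5494, 0.5092)–(-1.52, 1.025, 0.5092)  len=0.4756
  (v5,v1,v4) [++-] → (-0.81472, -1.025, 0.5092)–(1.52, -1.025, 0.5092)  len=2.3347
  (v3,v7,v2) [++-] → (0.81472, 1.025, 0.5092)–(-1.52, 1.025, 0.5092)  len=2.3347
  (v2,v7,v6) [-+-] → (0.81472, 1.025, 0.5092)–(1.52, 1.025, 0.5092)  len=0.7053
  (v6,v5,v4) [-+-] → (1.52, -0.5494, 0.5092)–(1.52, -1.025, 0.5092)  len=0.4756
  (v7,v5,v6) [++-] → (1.52, -0.5494, 0.5092)–(1.52, 1.025, 0.5092)  len=1.5744

Chained into 1 loop(s):
  loop 1: 8 segments, perimeter = 10.1800
Total perimeter = 10.180


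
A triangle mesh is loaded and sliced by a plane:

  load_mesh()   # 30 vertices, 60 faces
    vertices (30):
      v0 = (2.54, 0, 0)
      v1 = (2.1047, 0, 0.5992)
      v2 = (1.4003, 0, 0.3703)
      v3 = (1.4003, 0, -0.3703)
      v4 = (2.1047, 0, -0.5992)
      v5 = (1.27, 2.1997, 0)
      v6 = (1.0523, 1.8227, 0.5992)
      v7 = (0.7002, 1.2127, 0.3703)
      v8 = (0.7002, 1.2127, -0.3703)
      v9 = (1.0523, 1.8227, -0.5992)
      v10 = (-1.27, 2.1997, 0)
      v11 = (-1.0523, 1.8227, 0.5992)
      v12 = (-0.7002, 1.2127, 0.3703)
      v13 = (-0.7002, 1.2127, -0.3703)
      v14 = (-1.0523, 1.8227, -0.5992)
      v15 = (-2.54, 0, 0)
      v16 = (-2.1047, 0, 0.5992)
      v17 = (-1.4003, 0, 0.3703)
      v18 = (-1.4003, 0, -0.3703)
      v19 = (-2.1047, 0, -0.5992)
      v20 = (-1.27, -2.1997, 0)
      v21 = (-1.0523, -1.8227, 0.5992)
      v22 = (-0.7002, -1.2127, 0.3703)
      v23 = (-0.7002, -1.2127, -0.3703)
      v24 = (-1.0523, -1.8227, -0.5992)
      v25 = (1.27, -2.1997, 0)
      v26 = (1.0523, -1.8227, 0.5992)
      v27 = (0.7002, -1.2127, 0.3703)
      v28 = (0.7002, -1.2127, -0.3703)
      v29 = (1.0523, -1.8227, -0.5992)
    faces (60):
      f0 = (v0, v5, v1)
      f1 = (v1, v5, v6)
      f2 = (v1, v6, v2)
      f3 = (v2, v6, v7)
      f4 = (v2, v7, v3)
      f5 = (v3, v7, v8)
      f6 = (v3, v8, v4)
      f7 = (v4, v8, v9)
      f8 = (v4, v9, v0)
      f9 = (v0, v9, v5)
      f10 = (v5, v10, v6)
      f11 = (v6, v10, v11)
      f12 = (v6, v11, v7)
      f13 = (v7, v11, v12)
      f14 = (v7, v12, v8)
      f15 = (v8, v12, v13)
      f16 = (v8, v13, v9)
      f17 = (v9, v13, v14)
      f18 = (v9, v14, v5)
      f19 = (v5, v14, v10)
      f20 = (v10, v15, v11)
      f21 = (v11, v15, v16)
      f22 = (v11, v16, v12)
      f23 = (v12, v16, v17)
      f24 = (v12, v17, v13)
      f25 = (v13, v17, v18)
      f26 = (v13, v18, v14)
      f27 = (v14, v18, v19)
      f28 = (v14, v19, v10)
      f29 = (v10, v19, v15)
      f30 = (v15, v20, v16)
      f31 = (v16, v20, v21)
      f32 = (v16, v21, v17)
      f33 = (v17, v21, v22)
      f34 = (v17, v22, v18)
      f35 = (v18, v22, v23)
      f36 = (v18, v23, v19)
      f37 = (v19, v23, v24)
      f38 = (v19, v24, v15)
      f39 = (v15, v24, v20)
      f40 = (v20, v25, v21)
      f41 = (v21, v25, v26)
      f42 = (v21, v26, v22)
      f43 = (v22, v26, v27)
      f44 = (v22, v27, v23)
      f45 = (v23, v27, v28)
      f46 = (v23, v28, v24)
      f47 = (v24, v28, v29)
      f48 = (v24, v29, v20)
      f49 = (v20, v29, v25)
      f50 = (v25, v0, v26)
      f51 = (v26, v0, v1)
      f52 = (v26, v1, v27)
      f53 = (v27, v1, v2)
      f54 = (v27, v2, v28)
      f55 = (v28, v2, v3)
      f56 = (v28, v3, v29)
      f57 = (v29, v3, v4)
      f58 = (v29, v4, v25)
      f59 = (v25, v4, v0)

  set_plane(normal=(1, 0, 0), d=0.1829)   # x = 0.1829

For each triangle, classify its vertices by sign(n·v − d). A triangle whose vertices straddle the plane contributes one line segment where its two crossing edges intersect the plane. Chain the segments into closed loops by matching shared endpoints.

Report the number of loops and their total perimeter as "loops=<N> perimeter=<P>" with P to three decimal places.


loops=2 perimeter=6.919

Straddling triangles (20 of 60):
  (v5,v10,v6) [+-+] → (0.1829, 2.1997, 0)–(0.1829, 1.96384, 0.374877)  len=0.4429
  (v6,v10,v11) [+--] → (0.1829, 1.96384, 0.374877)–(0.1829, 1.8227, 0.5992)  len=0.2650
  (v6,v11,v7) [+-+] → (0.1829, 1.8227, 0.5992)–(0.1829, 1.39276, 0.437866)  len=0.4592
  (v7,v11,v12) [+--] → (0.1829, 1.39276, 0.437866)–(0.1829, 1.2127, 0.3703)  len=0.1923
  (v7,v12,v8) [+-+] → (0.1829, 1.2127, 0.3703)–(0.1829, 1.2127, -0.0967265)  len=0.4670
  (v8,v12,v13) [+--] → (0.1829, 1.2127, -0.0967265)–(0.1829, 1.2127, -0.3703)  len=0.2736
  (v8,v13,v9) [+-+] → (0.1829, 1.2127, -0.3703)–(0.1829, 1.52008, -0.485645)  len=0.3283
  (v9,v13,v14) [+--] → (0.1829, 1.52008, -0.485645)–(0.1829, 1.8227, -0.5992)  len=0.3232
  (v9,v14,v5) [+-+] → (0.1829, 1.8227, -0.5992)–(0.1829, 2.02322, -0.280494)  len=0.3765
  (v5,v14,v10) [+--] → (0.1829, 2.02322, -0.280494)–(0.1829, 2.1997, 0)  len=0.3314
  (v20,v25,v21) [-+-] → (0.1829, -2.1997, 0)–(0.1829, -2.02322, 0.280494)  len=0.3314
  (v21,v25,v26) [-++] → (0.1829, -2.02322, 0.280494)–(0.1829, -1.8227, 0.5992)  len=0.3765
  (v21,v26,v22) [-+-] → (0.1829, -1.8227, 0.5992)–(0.1829, -1.52008, 0.485645)  len=0.3232
  (v22,v26,v27) [-++] → (0.1829, -1.52008, 0.485645)–(0.1829, -1.2127, 0.3703)  len=0.3283
  (v22,v27,v23) [-+-] → (0.1829, -1.2127, 0.3703)–(0.1829, -1.2127, 0.0967265)  len=0.2736
  (v23,v27,v28) [-++] → (0.1829, -1.2127, 0.0967265)–(0.1829, -1.2127, -0.3703)  len=0.4670
  (v23,v28,v24) [-+-] → (0.1829, -1.2127, -0.3703)–(0.1829, -1.39276, -0.437866)  len=0.1923
  (v24,v28,v29) [-++] → (0.1829, -1.39276, -0.437866)–(0.1829, -1.8227, -0.5992)  len=0.4592
  (v24,v29,v20) [-+-] → (0.1829, -1.8227, -0.5992)–(0.1829, -1.96384, -0.374877)  len=0.2650
  (v20,v29,v25) [-++] → (0.1829, -1.96384, -0.374877)–(0.1829, -2.1997, 0)  len=0.4429

Chained into 2 loop(s):
  loop 1: 10 segments, perimeter = 3.4595
  loop 2: 10 segments, perimeter = 3.4595
Total perimeter = 6.919


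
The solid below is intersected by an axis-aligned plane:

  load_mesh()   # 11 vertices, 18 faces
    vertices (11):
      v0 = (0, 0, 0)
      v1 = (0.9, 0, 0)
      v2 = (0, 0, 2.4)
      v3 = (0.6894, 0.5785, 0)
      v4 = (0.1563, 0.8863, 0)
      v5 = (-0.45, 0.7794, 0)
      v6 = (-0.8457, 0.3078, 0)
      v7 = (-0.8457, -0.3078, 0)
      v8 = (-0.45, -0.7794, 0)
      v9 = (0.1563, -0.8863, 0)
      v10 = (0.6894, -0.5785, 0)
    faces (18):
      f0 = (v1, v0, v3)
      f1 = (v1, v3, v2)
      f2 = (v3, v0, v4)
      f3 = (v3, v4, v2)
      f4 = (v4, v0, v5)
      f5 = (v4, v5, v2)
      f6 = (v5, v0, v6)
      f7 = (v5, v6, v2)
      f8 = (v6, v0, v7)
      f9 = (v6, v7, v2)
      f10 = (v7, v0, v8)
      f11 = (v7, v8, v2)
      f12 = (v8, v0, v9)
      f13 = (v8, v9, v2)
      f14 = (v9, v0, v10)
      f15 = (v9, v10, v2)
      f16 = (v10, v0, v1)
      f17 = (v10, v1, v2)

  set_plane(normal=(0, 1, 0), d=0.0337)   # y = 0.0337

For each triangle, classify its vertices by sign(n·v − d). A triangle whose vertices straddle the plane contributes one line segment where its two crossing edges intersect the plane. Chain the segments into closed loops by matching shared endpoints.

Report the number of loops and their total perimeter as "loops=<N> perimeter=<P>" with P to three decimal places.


loops=1 perimeter=6.676

Straddling triangles (10 of 18):
  (v1,v0,v3) [--+] → (0.0401604, 0.0337, 0)–(0.887732, 0.0337, 0)  len=0.8476
  (v1,v3,v2) [-+-] → (0.887732, 0.0337, 0)–(0.0401604, 0.0337, 2.26019)  len=2.4139
  (v3,v0,v4) [+-+] → (0.0401604, 0.0337, 0)–(0.00594303, 0.0337, 0)  len=0.0342
  (v3,v4,v2) [++-] → (0.00594303, 0.0337, 2.30874)–(0.0401604, 0.0337, 2.26019)  len=0.0594
  (v4,v0,v5) [+-+] → (0.00594303, 0.0337, 0)–(-0.0194573, 0.0337, 0)  len=0.0254
  (v4,v5,v2) [++-] → (-0.0194573, 0.0337, 2.29623)–(0.00594303, 0.0337, 2.30874)  len=0.0283
  (v5,v0,v6) [+-+] → (-0.0194573, 0.0337, 0)–(-0.0925929, 0.0337, 0)  len=0.0731
  (v5,v6,v2) [++-] → (-0.0925929, 0.0337, 2.13723)–(-0.0194573, 0.0337, 2.29623)  len=0.1750
  (v6,v0,v7) [+--] → (-0.0925929, 0.0337, 0)–(-0.8457, 0.0337, 0)  len=0.7531
  (v6,v7,v2) [+--] → (-0.8457, 0.0337, 0)–(-0.0925929, 0.0337, 2.13723)  len=2.2660

Chained into 1 loop(s):
  loop 1: 10 segments, perimeter = 6.6761
Total perimeter = 6.676


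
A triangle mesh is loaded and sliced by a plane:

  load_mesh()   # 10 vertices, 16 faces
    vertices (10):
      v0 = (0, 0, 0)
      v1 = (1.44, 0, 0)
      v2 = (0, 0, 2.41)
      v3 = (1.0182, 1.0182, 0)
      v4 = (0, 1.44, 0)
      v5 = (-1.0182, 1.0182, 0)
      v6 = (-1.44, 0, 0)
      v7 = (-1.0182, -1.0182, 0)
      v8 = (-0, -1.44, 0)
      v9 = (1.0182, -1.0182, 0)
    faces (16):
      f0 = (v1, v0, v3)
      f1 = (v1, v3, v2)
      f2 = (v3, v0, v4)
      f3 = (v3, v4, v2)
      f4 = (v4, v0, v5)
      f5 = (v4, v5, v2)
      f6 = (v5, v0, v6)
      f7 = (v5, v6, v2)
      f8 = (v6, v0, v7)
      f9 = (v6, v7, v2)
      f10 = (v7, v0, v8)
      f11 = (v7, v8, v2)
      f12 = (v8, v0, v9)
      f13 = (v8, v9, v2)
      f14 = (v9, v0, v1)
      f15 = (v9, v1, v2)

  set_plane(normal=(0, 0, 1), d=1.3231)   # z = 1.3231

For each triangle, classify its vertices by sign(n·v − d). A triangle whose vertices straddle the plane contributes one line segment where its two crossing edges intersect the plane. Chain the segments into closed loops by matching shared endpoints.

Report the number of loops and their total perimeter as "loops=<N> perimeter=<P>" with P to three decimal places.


Straddling triangles (8 of 16):
  (v1,v3,v2) [--+] → (0.459204, 0.459204, 1.3231)–(0.649434, 0, 1.3231)  len=0.4970
  (v3,v4,v2) [--+] → (0, 0.649434, 1.3231)–(0.459204, 0.459204, 1.3231)  len=0.4970
  (v4,v5,v2) [--+] → (-0.459204, 0.459204, 1.3231)–(0, 0.649434, 1.3231)  len=0.4970
  (v5,v6,v2) [--+] → (-0.649434, 0, 1.3231)–(-0.459204, 0.459204, 1.3231)  len=0.4970
  (v6,v7,v2) [--+] → (-0.459204, -0.459204, 1.3231)–(-0.649434, 0, 1.3231)  len=0.4970
  (v7,v8,v2) [--+] → (0, -0.649434, 1.3231)–(-0.459204, -0.459204, 1.3231)  len=0.4970
  (v8,v9,v2) [--+] → (0.459204, -0.459204, 1.3231)–(0, -0.649434, 1.3231)  len=0.4970
  (v9,v1,v2) [--+] → (0.649434, 0, 1.3231)–(0.459204, -0.459204, 1.3231)  len=0.4970

Chained into 1 loop(s):
  loop 1: 8 segments, perimeter = 3.9764
Total perimeter = 3.976

loops=1 perimeter=3.976


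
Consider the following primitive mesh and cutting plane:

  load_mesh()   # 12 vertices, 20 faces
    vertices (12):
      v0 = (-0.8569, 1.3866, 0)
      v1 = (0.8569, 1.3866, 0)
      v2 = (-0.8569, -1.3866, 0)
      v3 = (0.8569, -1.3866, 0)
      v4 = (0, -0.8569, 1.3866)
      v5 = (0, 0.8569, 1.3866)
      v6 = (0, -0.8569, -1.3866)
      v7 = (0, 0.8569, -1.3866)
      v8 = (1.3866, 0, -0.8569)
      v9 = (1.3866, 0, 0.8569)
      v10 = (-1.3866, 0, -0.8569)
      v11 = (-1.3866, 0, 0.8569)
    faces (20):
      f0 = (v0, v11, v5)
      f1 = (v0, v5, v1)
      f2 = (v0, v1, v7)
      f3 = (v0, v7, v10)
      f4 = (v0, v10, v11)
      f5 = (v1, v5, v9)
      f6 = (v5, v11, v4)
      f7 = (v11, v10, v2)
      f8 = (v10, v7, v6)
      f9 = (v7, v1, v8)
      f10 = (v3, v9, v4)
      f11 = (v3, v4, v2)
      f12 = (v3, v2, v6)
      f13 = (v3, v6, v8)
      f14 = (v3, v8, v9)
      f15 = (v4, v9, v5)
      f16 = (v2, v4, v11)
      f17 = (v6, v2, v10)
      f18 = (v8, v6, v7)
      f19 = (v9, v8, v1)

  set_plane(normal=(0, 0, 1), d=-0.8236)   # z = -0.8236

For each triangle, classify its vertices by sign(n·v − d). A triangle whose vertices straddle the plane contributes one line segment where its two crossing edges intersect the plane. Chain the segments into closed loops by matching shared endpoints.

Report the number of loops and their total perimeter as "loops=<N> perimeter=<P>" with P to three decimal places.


loops=1 perimeter=7.382

Straddling triangles (10 of 20):
  (v0,v1,v7) [++-] → (0.347926, 1.07197, -0.8236)–(-0.347926, 1.07197, -0.8236)  len=0.6959
  (v0,v7,v10) [+--] → (-0.347926, 1.07197, -0.8236)–(-1.36602, 0.0538847, -0.8236)  len=1.4398
  (v0,v10,v11) [+-+] → (-1.36602, 0.0538847, -0.8236)–(-1.3866, 0, -0.8236)  len=0.0577
  (v11,v10,v2) [+-+] → (-1.3866, 0, -0.8236)–(-1.36602, -0.0538847, -0.8236)  len=0.0577
  (v7,v1,v8) [-+-] → (0.347926, 1.07197, -0.8236)–(1.36602, 0.0538847, -0.8236)  len=1.4398
  (v3,v2,v6) [++-] → (-0.347926, -1.07197, -0.8236)–(0.347926, -1.07197, -0.8236)  len=0.6959
  (v3,v6,v8) [+--] → (0.347926, -1.07197, -0.8236)–(1.36602, -0.0538847, -0.8236)  len=1.4398
  (v3,v8,v9) [+-+] → (1.36602, -0.0538847, -0.8236)–(1.3866, 0, -0.8236)  len=0.0577
  (v6,v2,v10) [-+-] → (-0.347926, -1.07197, -0.8236)–(-1.36602, -0.0538847, -0.8236)  len=1.4398
  (v9,v8,v1) [+-+] → (1.3866, 0, -0.8236)–(1.36602, 0.0538847, -0.8236)  len=0.0577

Chained into 1 loop(s):
  loop 1: 10 segments, perimeter = 7.3816
Total perimeter = 7.382


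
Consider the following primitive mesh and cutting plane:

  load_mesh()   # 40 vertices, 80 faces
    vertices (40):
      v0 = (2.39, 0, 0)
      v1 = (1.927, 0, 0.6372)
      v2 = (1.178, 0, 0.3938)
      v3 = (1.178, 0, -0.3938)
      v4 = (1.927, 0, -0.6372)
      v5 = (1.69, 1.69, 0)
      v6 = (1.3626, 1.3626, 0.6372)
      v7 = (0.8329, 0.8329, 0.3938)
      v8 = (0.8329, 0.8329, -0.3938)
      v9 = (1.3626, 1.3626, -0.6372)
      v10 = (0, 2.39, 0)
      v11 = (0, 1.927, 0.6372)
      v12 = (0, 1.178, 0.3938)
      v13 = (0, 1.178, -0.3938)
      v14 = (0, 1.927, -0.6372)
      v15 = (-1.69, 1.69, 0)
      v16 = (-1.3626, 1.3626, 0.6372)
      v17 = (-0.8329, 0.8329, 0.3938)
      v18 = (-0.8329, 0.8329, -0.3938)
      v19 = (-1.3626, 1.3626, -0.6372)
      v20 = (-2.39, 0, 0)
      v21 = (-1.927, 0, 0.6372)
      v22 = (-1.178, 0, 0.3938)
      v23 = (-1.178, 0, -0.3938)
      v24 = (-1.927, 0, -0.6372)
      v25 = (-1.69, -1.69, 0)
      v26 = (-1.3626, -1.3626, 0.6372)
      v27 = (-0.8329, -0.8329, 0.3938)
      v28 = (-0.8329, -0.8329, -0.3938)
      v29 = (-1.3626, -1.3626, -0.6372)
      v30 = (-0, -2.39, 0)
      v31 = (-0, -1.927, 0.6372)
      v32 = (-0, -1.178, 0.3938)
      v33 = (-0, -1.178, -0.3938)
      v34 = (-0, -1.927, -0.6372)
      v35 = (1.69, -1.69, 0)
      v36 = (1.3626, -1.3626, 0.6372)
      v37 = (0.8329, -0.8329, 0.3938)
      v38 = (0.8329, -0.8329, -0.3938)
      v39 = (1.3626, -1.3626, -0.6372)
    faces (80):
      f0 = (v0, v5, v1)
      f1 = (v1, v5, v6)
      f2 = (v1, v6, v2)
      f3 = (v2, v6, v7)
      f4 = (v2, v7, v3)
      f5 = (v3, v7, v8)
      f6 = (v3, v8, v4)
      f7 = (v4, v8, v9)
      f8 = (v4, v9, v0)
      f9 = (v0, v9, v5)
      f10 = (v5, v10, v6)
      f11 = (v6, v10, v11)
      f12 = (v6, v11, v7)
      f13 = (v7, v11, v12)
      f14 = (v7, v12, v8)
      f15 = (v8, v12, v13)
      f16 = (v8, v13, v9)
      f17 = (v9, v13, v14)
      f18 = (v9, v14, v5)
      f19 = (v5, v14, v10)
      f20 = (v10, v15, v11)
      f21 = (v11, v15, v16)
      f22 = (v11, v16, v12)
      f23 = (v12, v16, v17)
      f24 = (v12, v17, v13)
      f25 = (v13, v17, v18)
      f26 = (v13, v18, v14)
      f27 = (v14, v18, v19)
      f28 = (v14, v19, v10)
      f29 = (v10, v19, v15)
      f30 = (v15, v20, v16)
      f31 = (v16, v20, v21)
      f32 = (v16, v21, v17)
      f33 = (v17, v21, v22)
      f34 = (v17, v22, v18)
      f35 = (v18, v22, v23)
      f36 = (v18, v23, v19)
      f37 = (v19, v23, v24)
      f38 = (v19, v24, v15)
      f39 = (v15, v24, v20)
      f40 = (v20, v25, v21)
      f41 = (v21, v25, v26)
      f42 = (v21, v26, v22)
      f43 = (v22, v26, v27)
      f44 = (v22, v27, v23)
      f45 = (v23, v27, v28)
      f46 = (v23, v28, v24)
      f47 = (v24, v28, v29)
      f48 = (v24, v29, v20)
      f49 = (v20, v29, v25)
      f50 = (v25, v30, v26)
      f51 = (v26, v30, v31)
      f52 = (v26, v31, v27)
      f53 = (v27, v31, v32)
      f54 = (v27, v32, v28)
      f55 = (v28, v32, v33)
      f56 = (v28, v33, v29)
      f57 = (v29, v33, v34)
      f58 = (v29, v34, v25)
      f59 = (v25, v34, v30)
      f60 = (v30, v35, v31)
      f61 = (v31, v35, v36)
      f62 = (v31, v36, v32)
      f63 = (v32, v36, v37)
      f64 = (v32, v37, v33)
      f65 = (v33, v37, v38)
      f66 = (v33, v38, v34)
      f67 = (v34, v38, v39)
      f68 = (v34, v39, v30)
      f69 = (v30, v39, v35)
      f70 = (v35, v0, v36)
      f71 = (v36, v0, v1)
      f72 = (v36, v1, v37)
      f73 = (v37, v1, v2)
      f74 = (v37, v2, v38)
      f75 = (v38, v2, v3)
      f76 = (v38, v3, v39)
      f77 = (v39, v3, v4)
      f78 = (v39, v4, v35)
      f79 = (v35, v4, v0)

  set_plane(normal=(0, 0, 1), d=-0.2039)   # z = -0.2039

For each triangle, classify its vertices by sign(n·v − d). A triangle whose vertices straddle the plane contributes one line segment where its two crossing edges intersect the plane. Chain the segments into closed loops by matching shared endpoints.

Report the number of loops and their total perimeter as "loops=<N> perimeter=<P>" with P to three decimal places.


loops=2 perimeter=20.939

Straddling triangles (32 of 80):
  (v2,v7,v3) [++-] → (1.09479, 0.200822, -0.2039)–(1.178, 0, -0.2039)  len=0.2174
  (v3,v7,v8) [-+-] → (1.09479, 0.200822, -0.2039)–(0.8329, 0.8329, -0.2039)  len=0.6842
  (v4,v9,v0) [--+] → (2.06124, 0.436023, -0.2039)–(2.24184, 0, -0.2039)  len=0.4719
  (v0,v9,v5) [+-+] → (2.06124, 0.436023, -0.2039)–(1.58523, 1.58523, -0.2039)  len=1.2439
  (v7,v12,v8) [++-] → (0.632078, 0.916108, -0.2039)–(0.8329, 0.8329, -0.2039)  len=0.2174
  (v8,v12,v13) [-+-] → (0.632078, 0.916108, -0.2039)–(0, 1.178, -0.2039)  len=0.6842
  (v9,v14,v5) [--+] → (1.14921, 1.76584, -0.2039)–(1.58523, 1.58523, -0.2039)  len=0.4719
  (v5,v14,v10) [+-+] → (1.14921, 1.76584, -0.2039)–(0, 2.24184, -0.2039)  len=1.2439
  (v12,v17,v13) [++-] → (-0.200822, 1.09479, -0.2039)–(0, 1.178, -0.2039)  len=0.2174
  (v13,v17,v18) [-+-] → (-0.200822, 1.09479, -0.2039)–(-0.8329, 0.8329, -0.2039)  len=0.6842
  (v14,v19,v10) [--+] → (-0.436023, 2.06124, -0.2039)–(0, 2.24184, -0.2039)  len=0.4719
  (v10,v19,v15) [+-+] → (-0.436023, 2.06124, -0.2039)–(-1.58523, 1.58523, -0.2039)  len=1.2439
  (v17,v22,v18) [++-] → (-0.916108, 0.632078, -0.2039)–(-0.8329, 0.8329, -0.2039)  len=0.2174
  (v18,v22,v23) [-+-] → (-0.916108, 0.632078, -0.2039)–(-1.178, 0, -0.2039)  len=0.6842
  (v19,v24,v15) [--+] → (-1.76584, 1.14921, -0.2039)–(-1.58523, 1.58523, -0.2039)  len=0.4719
  (v15,v24,v20) [+-+] → (-1.76584, 1.14921, -0.2039)–(-2.24184, 0, -0.2039)  len=1.2439
  (v22,v27,v23) [++-] → (-1.09479, -0.200822, -0.2039)–(-1.178, 0, -0.2039)  len=0.2174
  (v23,v27,v28) [-+-] → (-1.09479, -0.200822, -0.2039)–(-0.8329, -0.8329, -0.2039)  len=0.6842
  (v24,v29,v20) [--+] → (-2.06124, -0.436023, -0.2039)–(-2.24184, 0, -0.2039)  len=0.4719
  (v20,v29,v25) [+-+] → (-2.06124, -0.436023, -0.2039)–(-1.58523, -1.58523, -0.2039)  len=1.2439
  (v27,v32,v28) [++-] → (-0.632078, -0.916108, -0.2039)–(-0.8329, -0.8329, -0.2039)  len=0.2174
  (v28,v32,v33) [-+-] → (-0.632078, -0.916108, -0.2039)–(0, -1.178, -0.2039)  len=0.6842
  (v29,v34,v25) [--+] → (-1.14921, -1.76584, -0.2039)–(-1.58523, -1.58523, -0.2039)  len=0.4719
  (v25,v34,v30) [+-+] → (-1.14921, -1.76584, -0.2039)–(0, -2.24184, -0.2039)  len=1.2439
  (v32,v37,v33) [++-] → (0.200822, -1.09479, -0.2039)–(0, -1.178, -0.2039)  len=0.2174
  (v33,v37,v38) [-+-] → (0.200822, -1.09479, -0.2039)–(0.8329, -0.8329, -0.2039)  len=0.6842
  (v34,v39,v30) [--+] → (0.436023, -2.06124, -0.2039)–(0, -2.24184, -0.2039)  len=0.4719
  (v30,v39,v35) [+-+] → (0.436023, -2.06124, -0.2039)–(1.58523, -1.58523, -0.2039)  len=1.2439
  (v37,v2,v38) [++-] → (0.916108, -0.632078, -0.2039)–(0.8329, -0.8329, -0.2039)  len=0.2174
  (v38,v2,v3) [-+-] → (0.916108, -0.632078, -0.2039)–(1.178, 0, -0.2039)  len=0.6842
  (v39,v4,v35) [--+] → (1.76584, -1.14921, -0.2039)–(1.58523, -1.58523, -0.2039)  len=0.4719
  (v35,v4,v0) [+-+] → (1.76584, -1.14921, -0.2039)–(2.24184, 0, -0.2039)  len=1.2439

Chained into 2 loop(s):
  loop 1: 16 segments, perimeter = 7.2125
  loop 2: 16 segments, perimeter = 13.7267
Total perimeter = 20.939
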